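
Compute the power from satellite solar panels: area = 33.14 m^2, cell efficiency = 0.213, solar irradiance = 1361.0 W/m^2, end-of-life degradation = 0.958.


P = area * eta * S * degradation
P = 33.14 * 0.213 * 1361.0 * 0.958
P = 9203.5578 W

9203.5578 W


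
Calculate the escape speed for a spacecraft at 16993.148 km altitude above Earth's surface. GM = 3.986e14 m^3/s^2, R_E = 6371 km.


r = 6371.0 + 16993.148 = 23364.1480 km = 2.3364148e+07 m
v_esc = sqrt(2*mu/r) = sqrt(2*3.986e14 / 2.3364148e+07)
v_esc = 5841.2887 m/s = 5.8413 km/s

5.8413 km/s


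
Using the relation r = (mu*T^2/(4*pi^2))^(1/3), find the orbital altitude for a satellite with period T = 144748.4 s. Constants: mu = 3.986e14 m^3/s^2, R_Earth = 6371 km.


T = 144748.4 s
r = (mu*T^2/(4*pi^2))^(1/3) = (3.986e14 * 144748.4^2 / (4*pi^2))^(1/3)
r = 5.9584738e+07 m = 59584.7380 km
alt = r - R_E = 59584.7380 - 6371 = 53213.7380 km

53213.7380 km


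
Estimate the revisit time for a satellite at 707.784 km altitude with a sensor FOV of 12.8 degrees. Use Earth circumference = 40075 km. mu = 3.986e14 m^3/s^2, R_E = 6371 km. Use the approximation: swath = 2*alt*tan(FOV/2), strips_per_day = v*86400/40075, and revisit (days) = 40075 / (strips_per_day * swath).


swath = 2*707.784*tan(0.1117011) = 158.7814 km
v = sqrt(mu/r) = 7503.9394 m/s = 7.5039 km/s
strips/day = v*86400/40075 = 7.5039*86400/40075 = 16.1782
coverage/day = strips * swath = 16.1782 * 158.7814 = 2568.7931 km
revisit = 40075 / 2568.7931 = 15.6007 days

15.6007 days


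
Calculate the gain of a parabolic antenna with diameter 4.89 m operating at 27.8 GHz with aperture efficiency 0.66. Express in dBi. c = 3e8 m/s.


lambda = c/f = 3e8 / 2.78e+10 = 0.01079137 m
G = eta*(pi*D/lambda)^2 = 0.66*(pi*4.89/0.01079137)^2
G = 1.3375452e+06 (linear)
G = 10*log10(1.3375452e+06) = 61.2631 dBi

61.2631 dBi


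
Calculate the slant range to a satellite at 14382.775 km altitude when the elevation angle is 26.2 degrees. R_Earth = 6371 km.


h = 14382.775 km, el = 26.2 deg
d = -R_E*sin(el) + sqrt((R_E*sin(el))^2 + 2*R_E*h + h^2)
d = -6371.0000*sin(0.4572763) + sqrt((6371.0000*0.4415059)^2 + 2*6371.0000*14382.775 + 14382.775^2)
d = 17138.1454 km

17138.1454 km


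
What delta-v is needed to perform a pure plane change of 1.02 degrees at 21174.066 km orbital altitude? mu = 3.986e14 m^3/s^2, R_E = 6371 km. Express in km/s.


r = 27545.0660 km = 2.7545066e+07 m
V = sqrt(mu/r) = 3804.0546 m/s
di = 1.02 deg = 0.01780236 rad
dV = 2*V*sin(di/2) = 2*3804.0546*sin(0.008901179)
dV = 67.7202 m/s = 0.06772025 km/s

0.0677 km/s


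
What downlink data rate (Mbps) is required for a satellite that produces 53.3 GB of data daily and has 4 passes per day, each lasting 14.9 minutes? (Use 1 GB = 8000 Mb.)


total contact time = 4 * 14.9 * 60 = 3576.0000 s
data = 53.3 GB = 426400.0000 Mb
rate = 426400.0000 / 3576.0000 = 119.2394 Mbps

119.2394 Mbps


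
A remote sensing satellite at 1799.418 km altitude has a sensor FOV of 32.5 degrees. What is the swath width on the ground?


FOV = 32.5 deg = 0.567232 rad
swath = 2 * alt * tan(FOV/2) = 2 * 1799.418 * tan(0.283616)
swath = 2 * 1799.418 * 0.2914734
swath = 1048.9650 km

1048.9650 km


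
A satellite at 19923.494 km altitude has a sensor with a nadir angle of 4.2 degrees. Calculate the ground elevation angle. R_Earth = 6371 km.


r = R_E + alt = 26294.4940 km
Law of sines in the satellite / Earth-center / ground-point triangle:
  sin(nadir)/R_E = sin(90 + el)/r  =>  cos(el) = (r/R_E)*sin(nadir)
cos(el) = (26294.4940 / 6371.0000) * sin(4.2 deg) = 0.3022699
el = arccos(0.3022699) = 72.4060 deg
(Earth-central angle = 90 - nadir - el = 13.3940 deg)

72.4060 degrees


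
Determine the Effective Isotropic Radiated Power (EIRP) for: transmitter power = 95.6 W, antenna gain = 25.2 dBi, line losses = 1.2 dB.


Pt = 95.6 W = 19.8046 dBW
EIRP = Pt_dBW + Gt - losses = 19.8046 + 25.2 - 1.2 = 43.8046 dBW

43.8046 dBW


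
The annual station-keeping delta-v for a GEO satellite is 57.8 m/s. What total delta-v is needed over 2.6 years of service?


dV = rate * years = 57.8 * 2.6
dV = 150.2800 m/s

150.2800 m/s


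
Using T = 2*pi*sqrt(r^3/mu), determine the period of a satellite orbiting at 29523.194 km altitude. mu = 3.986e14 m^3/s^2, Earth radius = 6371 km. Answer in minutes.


r = 35894.1940 km = 3.5894194e+07 m
T = 2*pi*sqrt(r^3/mu) = 2*pi*sqrt(4.6245834e+22 / 3.986e14)
T = 67678.0021 s = 1127.9667 min

1127.9667 minutes


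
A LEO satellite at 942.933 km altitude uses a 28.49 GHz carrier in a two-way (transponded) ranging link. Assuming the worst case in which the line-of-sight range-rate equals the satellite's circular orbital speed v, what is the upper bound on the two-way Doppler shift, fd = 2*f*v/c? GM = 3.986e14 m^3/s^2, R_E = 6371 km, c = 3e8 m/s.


r = 7.313933e+06 m
v = sqrt(mu/r) = 7382.3250 m/s (worst-case radial velocity)
f = 28.49 GHz = 2.849e+10 Hz
fd = 2*f*v/c = 2*2.849e+10*7382.3250/3.0e+08
fd = 1.4021496e+06 Hz

1.4021e+06 Hz


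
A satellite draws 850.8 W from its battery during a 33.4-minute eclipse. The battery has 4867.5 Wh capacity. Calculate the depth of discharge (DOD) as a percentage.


E_used = P * t / 60 = 850.8 * 33.4 / 60 = 473.6120 Wh
DOD = E_used / E_total * 100 = 473.6120 / 4867.5 * 100
DOD = 9.7301 %

9.7301 %


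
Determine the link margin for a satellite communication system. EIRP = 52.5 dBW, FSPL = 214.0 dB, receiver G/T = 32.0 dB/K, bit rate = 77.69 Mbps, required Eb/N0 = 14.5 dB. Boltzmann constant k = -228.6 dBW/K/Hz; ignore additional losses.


C/N0 = EIRP - FSPL + G/T - k = 52.5 - 214.0 + 32.0 - (-228.6)
C/N0 = 99.1000 dB-Hz
R_b = 77.69 Mbps = 7.769e+07 bps -> 10*log10(R_b) = 78.9037 dB-Hz
Eb/N0 = C/N0 - 10*log10(R_b) = 99.1000 - 78.9037 = 20.1963 dB
Margin = Eb/N0 - Eb/N0_req = 20.1963 - 14.5 = 5.6963 dB (link closes)

5.6963 dB


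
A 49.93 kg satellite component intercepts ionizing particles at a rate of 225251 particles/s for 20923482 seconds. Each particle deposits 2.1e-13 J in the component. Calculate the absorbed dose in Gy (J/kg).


Total energy deposited = rate * time * E_per
  = 225251 * 20923482 * 2.1e-13 = 0.9897374 J
Dose = E_total / mass = 0.9897374 / 49.93
Dose = 0.0198225 Gy

0.0198 Gy


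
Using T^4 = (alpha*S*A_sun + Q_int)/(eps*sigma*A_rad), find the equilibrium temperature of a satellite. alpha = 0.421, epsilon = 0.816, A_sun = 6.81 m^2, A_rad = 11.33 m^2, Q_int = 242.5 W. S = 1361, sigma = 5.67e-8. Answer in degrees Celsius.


Numerator = alpha*S*A_sun + Q_int = 0.421*1361*6.81 + 242.5 = 4144.5006 W
Denominator = eps*sigma*A_rad = 0.816*5.67e-8*11.33 = 5.2420738e-07 W/K^4
T^4 = 7.9062234e+09 K^4
T = 298.1894 K = 25.0394 C

25.0394 degrees Celsius


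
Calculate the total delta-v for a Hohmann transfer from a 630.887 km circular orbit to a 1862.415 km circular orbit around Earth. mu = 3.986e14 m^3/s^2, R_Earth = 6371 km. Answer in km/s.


r1 = 7001.8870 km = 7.001887e+06 m
r2 = 8233.4150 km = 8.233415e+06 m
dv1 = sqrt(mu/r1)*(sqrt(2*r2/(r1+r2)) - 1) = 299.0216 m/s
dv2 = sqrt(mu/r2)*(1 - sqrt(2*r1/(r1+r2))) = 287.1422 m/s
total dv = |dv1| + |dv2| = 299.0216 + 287.1422 = 586.1638 m/s = 0.5861638 km/s

0.5862 km/s


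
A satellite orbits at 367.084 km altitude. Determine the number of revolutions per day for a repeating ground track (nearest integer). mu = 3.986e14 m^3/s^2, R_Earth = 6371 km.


r = 6.738084e+06 m
T = 2*pi*sqrt(r^3/mu) = 5504.4744 s = 91.7412 min
revs/day = 1440 / 91.7412 = 15.6963
Rounded: 16 revolutions per day

16 revolutions per day


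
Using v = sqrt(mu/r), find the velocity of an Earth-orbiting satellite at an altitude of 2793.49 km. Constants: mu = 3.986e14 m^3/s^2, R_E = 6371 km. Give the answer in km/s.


r = R_E + alt = 6371.0 + 2793.49 = 9164.4900 km = 9.16449e+06 m
v = sqrt(mu/r) = sqrt(3.986e14 / 9.16449e+06) = 6594.9954 m/s = 6.5950 km/s

6.5950 km/s


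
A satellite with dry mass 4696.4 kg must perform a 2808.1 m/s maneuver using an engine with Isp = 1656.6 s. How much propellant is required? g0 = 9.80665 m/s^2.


ve = Isp * g0 = 1656.6 * 9.80665 = 16245.696390 m/s
mass ratio = exp(dv/ve) = exp(2808.1/16245.696390) = 1.18869008
m_prop = m_dry * (mr - 1) = 4696.4 * (1.18869008 - 1)
m_prop = 886.1641 kg

886.1641 kg


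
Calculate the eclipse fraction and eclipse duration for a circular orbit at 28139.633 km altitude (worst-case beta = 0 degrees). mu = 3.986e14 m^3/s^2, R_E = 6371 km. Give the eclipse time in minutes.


r = 34510.6330 km
T = 1063.3821 min
Eclipse fraction = arcsin(R_E/r)/pi = arcsin(6371.0000/34510.6330)/pi
= arcsin(0.1846098)/pi = 0.05910212
Eclipse duration = 0.05910212 * 1063.3821 = 62.8481 min

62.8481 minutes


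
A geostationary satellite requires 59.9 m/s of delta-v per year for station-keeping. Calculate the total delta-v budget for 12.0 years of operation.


dV = rate * years = 59.9 * 12.0
dV = 718.8000 m/s

718.8000 m/s


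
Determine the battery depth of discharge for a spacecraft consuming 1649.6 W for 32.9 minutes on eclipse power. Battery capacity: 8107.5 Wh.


E_used = P * t / 60 = 1649.6 * 32.9 / 60 = 904.5307 Wh
DOD = E_used / E_total * 100 = 904.5307 / 8107.5 * 100
DOD = 11.1567 %

11.1567 %


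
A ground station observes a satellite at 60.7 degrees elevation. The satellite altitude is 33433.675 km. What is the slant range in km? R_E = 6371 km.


h = 33433.675 km, el = 60.7 deg
d = -R_E*sin(el) + sqrt((R_E*sin(el))^2 + 2*R_E*h + h^2)
d = -6371.0000*sin(1.0594) + sqrt((6371.0000*0.8720693)^2 + 2*6371.0000*33433.675 + 33433.675^2)
d = 34126.4247 km

34126.4247 km


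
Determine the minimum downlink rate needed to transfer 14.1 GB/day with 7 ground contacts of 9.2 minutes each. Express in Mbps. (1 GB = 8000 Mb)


total contact time = 7 * 9.2 * 60 = 3864.0000 s
data = 14.1 GB = 112800.0000 Mb
rate = 112800.0000 / 3864.0000 = 29.1925 Mbps

29.1925 Mbps


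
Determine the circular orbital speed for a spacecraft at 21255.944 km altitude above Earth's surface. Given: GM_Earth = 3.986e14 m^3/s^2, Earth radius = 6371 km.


r = R_E + alt = 6371.0 + 21255.944 = 27626.9440 km = 2.7626944e+07 m
v = sqrt(mu/r) = sqrt(3.986e14 / 2.7626944e+07) = 3798.4133 m/s = 3.7984 km/s

3.7984 km/s


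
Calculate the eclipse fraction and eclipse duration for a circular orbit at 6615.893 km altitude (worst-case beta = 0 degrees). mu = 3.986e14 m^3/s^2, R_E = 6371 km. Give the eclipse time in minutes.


r = 12986.8930 km
T = 245.4810 min
Eclipse fraction = arcsin(R_E/r)/pi = arcsin(6371.0000/12986.8930)/pi
= arcsin(0.4905715)/pi = 0.163212
Eclipse duration = 0.163212 * 245.4810 = 40.0654 min

40.0654 minutes


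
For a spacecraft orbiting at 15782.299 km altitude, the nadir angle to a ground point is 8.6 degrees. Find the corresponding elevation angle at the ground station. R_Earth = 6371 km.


r = R_E + alt = 22153.2990 km
Law of sines in the satellite / Earth-center / ground-point triangle:
  sin(nadir)/R_E = sin(90 + el)/r  =>  cos(el) = (r/R_E)*sin(nadir)
cos(el) = (22153.2990 / 6371.0000) * sin(8.6 deg) = 0.5199657
el = arccos(0.5199657) = 58.6701 deg
(Earth-central angle = 90 - nadir - el = 22.7299 deg)

58.6701 degrees


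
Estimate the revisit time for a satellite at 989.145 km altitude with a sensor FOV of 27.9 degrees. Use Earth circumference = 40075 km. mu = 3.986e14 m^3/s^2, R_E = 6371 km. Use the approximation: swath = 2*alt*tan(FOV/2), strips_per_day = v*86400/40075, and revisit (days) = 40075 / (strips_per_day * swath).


swath = 2*989.145*tan(0.2434734) = 491.4098 km
v = sqrt(mu/r) = 7359.1128 m/s = 7.3591 km/s
strips/day = v*86400/40075 = 7.3591*86400/40075 = 15.8659
coverage/day = strips * swath = 15.8659 * 491.4098 = 7796.6758 km
revisit = 40075 / 7796.6758 = 5.1400 days

5.1400 days


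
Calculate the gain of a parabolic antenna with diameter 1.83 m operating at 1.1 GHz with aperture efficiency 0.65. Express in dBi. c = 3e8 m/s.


lambda = c/f = 3e8 / 1.1e+09 = 0.2727273 m
G = eta*(pi*D/lambda)^2 = 0.65*(pi*1.83/0.2727273)^2
G = 288.8405 (linear)
G = 10*log10(288.8405) = 24.6066 dBi

24.6066 dBi


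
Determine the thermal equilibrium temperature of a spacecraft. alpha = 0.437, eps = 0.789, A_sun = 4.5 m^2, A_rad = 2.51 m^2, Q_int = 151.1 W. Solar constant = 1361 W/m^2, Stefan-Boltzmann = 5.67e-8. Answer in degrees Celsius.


Numerator = alpha*S*A_sun + Q_int = 0.437*1361*4.5 + 151.1 = 2827.5065 W
Denominator = eps*sigma*A_rad = 0.789*5.67e-8*2.51 = 1.1228811e-07 W/K^4
T^4 = 2.5180818e+10 K^4
T = 398.3524 K = 125.2024 C

125.2024 degrees Celsius


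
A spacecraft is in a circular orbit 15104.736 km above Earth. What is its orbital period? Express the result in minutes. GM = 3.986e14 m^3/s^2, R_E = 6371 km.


r = 21475.7360 km = 2.1475736e+07 m
T = 2*pi*sqrt(r^3/mu) = 2*pi*sqrt(9.9047649e+21 / 3.986e14)
T = 31320.8332 s = 522.0139 min

522.0139 minutes


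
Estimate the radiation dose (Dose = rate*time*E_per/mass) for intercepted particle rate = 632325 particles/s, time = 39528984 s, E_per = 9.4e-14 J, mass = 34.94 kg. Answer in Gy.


Total energy deposited = rate * time * E_per
  = 632325 * 39528984 * 9.4e-14 = 2.3495 J
Dose = E_total / mass = 2.3495 / 34.94
Dose = 0.06724515 Gy

0.0672 Gy


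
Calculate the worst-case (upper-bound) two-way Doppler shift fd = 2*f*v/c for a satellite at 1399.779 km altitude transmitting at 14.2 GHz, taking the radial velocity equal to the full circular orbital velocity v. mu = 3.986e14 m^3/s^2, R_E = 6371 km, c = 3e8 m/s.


r = 7.770779e+06 m
v = sqrt(mu/r) = 7162.0338 m/s (worst-case radial velocity)
f = 14.2 GHz = 1.42e+10 Hz
fd = 2*f*v/c = 2*1.42e+10*7162.0338/3.0e+08
fd = 678005.8695 Hz

678005.8695 Hz


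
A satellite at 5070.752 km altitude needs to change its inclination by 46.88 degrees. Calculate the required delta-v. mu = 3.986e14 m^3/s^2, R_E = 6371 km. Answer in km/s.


r = 11441.7520 km = 1.1441752e+07 m
V = sqrt(mu/r) = 5902.3150 m/s
di = 46.88 deg = 0.8182104 rad
dV = 2*V*sin(di/2) = 2*5902.3150*sin(0.4091052)
dV = 4695.7461 m/s = 4.6957 km/s

4.6957 km/s


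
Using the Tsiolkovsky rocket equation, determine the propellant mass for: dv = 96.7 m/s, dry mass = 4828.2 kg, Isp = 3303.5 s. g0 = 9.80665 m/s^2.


ve = Isp * g0 = 3303.5 * 9.80665 = 32396.268275 m/s
mass ratio = exp(dv/ve) = exp(96.7/32396.268275) = 1.00298937
m_prop = m_dry * (mr - 1) = 4828.2 * (1.00298937 - 1)
m_prop = 14.4333 kg

14.4333 kg


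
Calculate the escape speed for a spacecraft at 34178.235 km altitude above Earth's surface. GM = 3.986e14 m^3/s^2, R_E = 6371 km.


r = 6371.0 + 34178.235 = 40549.2350 km = 4.0549235e+07 m
v_esc = sqrt(2*mu/r) = sqrt(2*3.986e14 / 4.0549235e+07)
v_esc = 4433.9655 m/s = 4.4340 km/s

4.4340 km/s


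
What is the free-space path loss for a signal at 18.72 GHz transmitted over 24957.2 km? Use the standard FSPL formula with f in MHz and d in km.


f = 18.72 GHz = 18720.0000 MHz
d = 24957.2 km
FSPL = 32.44 + 20*log10(18720.0000) + 20*log10(24957.2)
FSPL = 32.44 + 85.4461 + 87.9439
FSPL = 205.8300 dB

205.8300 dB


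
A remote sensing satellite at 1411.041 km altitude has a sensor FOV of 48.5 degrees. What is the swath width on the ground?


FOV = 48.5 deg = 0.8464847 rad
swath = 2 * alt * tan(FOV/2) = 2 * 1411.041 * tan(0.4232423)
swath = 2 * 1411.041 * 0.4504672
swath = 1271.2552 km

1271.2552 km


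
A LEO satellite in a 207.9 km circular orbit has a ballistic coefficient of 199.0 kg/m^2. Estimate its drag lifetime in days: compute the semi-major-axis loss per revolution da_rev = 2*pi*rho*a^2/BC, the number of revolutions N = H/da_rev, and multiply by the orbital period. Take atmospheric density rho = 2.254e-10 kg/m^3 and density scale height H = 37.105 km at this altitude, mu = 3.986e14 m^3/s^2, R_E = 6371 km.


a = R_E + alt = 6578.9000 km = 6.5789e+06 m
da_rev = 2*pi*rho*a^2/BC = 2*pi*2.254e-10*(6.5789e+06)^2/199.0 = 308.025927 m per revolution
N = H/da_rev = 37105.0000 m / 308.025927 m = 120.4606 revolutions
P = 2*pi*sqrt(a^3/mu) = 5310.5701 s
lifetime = N*P = 120.4606 * 5310.5701 = 639714.6711 s = 7.4041 days

7.4041 days


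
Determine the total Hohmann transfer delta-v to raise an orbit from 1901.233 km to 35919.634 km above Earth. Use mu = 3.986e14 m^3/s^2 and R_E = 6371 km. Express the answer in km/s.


r1 = 8272.2330 km = 8.272233e+06 m
r2 = 42290.6340 km = 4.2290634e+07 m
dv1 = sqrt(mu/r1)*(sqrt(2*r2/(r1+r2)) - 1) = 2036.4146 m/s
dv2 = sqrt(mu/r2)*(1 - sqrt(2*r1/(r1+r2))) = 1313.9261 m/s
total dv = |dv1| + |dv2| = 2036.4146 + 1313.9261 = 3350.3407 m/s = 3.3503 km/s

3.3503 km/s


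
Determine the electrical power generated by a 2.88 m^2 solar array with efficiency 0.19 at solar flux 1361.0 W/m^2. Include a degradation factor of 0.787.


P = area * eta * S * degradation
P = 2.88 * 0.19 * 1361.0 * 0.787
P = 586.1098 W

586.1098 W


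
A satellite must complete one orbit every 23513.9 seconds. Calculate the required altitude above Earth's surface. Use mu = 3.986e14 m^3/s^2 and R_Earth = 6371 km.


T = 23513.9 s
r = (mu*T^2/(4*pi^2))^(1/3) = (3.986e14 * 23513.9^2 / (4*pi^2))^(1/3)
r = 1.7739538e+07 m = 17739.5377 km
alt = r - R_E = 17739.5377 - 6371 = 11368.5377 km

11368.5377 km


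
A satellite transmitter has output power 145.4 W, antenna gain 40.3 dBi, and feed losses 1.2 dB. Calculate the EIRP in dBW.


Pt = 145.4 W = 21.6256 dBW
EIRP = Pt_dBW + Gt - losses = 21.6256 + 40.3 - 1.2 = 60.7256 dBW

60.7256 dBW


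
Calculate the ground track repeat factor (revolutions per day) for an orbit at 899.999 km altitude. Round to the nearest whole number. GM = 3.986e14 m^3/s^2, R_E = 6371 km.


r = 7.270999e+06 m
T = 2*pi*sqrt(r^3/mu) = 6170.2441 s = 102.8374 min
revs/day = 1440 / 102.8374 = 14.0027
Rounded: 14 revolutions per day

14 revolutions per day


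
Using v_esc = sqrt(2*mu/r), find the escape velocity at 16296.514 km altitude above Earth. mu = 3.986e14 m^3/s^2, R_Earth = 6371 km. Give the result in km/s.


r = 6371.0 + 16296.514 = 22667.5140 km = 2.2667514e+07 m
v_esc = sqrt(2*mu/r) = sqrt(2*3.986e14 / 2.2667514e+07)
v_esc = 5930.3688 m/s = 5.9304 km/s

5.9304 km/s


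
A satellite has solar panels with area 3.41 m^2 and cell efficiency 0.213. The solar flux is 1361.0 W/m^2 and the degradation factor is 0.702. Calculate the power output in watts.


P = area * eta * S * degradation
P = 3.41 * 0.213 * 1361.0 * 0.702
P = 693.9517 W

693.9517 W


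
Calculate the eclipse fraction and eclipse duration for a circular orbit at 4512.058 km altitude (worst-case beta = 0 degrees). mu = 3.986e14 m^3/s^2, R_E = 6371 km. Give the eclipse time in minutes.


r = 10883.0580 km
T = 188.3156 min
Eclipse fraction = arcsin(R_E/r)/pi = arcsin(6371.0000/10883.0580)/pi
= arcsin(0.5854053)/pi = 0.1990646
Eclipse duration = 0.1990646 * 188.3156 = 37.4870 min

37.4870 minutes


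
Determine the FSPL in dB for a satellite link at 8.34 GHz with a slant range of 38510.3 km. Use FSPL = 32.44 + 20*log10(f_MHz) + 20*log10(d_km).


f = 8.34 GHz = 8340.0000 MHz
d = 38510.3 km
FSPL = 32.44 + 20*log10(8340.0000) + 20*log10(38510.3)
FSPL = 32.44 + 78.4233 + 91.7115
FSPL = 202.5749 dB

202.5749 dB


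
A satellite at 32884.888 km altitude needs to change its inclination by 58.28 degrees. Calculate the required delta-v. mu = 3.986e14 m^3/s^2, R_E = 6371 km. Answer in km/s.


r = 39255.8880 km = 3.9255888e+07 m
V = sqrt(mu/r) = 3186.5170 m/s
di = 58.28 deg = 1.0172 rad
dV = 2*V*sin(di/2) = 2*3186.5170*sin(0.5085889)
dV = 3103.3188 m/s = 3.1033 km/s

3.1033 km/s


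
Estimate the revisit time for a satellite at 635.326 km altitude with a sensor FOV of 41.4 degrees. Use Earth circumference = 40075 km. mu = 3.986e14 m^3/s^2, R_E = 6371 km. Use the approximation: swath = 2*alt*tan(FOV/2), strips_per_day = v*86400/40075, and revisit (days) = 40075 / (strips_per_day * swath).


swath = 2*635.326*tan(0.3612832) = 480.1394 km
v = sqrt(mu/r) = 7542.6417 m/s = 7.5426 km/s
strips/day = v*86400/40075 = 7.5426*86400/40075 = 16.2616
coverage/day = strips * swath = 16.2616 * 480.1394 = 7807.8420 km
revisit = 40075 / 7807.8420 = 5.1327 days

5.1327 days


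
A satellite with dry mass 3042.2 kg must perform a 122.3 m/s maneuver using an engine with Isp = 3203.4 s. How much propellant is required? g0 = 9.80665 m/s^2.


ve = Isp * g0 = 3203.4 * 9.80665 = 31414.622610 m/s
mass ratio = exp(dv/ve) = exp(122.3/31414.622610) = 1.00390068
m_prop = m_dry * (mr - 1) = 3042.2 * (1.00390068 - 1)
m_prop = 11.8666 kg

11.8666 kg


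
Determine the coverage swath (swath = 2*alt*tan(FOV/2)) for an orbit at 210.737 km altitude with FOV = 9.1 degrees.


FOV = 9.1 deg = 0.158825 rad
swath = 2 * alt * tan(FOV/2) = 2 * 210.737 * tan(0.07941248)
swath = 2 * 210.737 * 0.07957984
swath = 33.5408 km

33.5408 km


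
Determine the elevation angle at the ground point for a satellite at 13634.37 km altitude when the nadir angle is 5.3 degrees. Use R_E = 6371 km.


r = R_E + alt = 20005.3700 km
Law of sines in the satellite / Earth-center / ground-point triangle:
  sin(nadir)/R_E = sin(90 + el)/r  =>  cos(el) = (r/R_E)*sin(nadir)
cos(el) = (20005.3700 / 6371.0000) * sin(5.3 deg) = 0.2900499
el = arccos(0.2900499) = 73.1391 deg
(Earth-central angle = 90 - nadir - el = 11.5609 deg)

73.1391 degrees


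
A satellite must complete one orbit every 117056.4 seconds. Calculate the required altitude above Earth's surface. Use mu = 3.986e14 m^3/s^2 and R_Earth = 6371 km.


T = 117056.4 s
r = (mu*T^2/(4*pi^2))^(1/3) = (3.986e14 * 117056.4^2 / (4*pi^2))^(1/3)
r = 5.1719696e+07 m = 51719.6958 km
alt = r - R_E = 51719.6958 - 6371 = 45348.6958 km

45348.6958 km


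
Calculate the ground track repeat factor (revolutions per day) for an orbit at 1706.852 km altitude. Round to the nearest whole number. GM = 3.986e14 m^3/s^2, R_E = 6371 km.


r = 8.077852e+06 m
T = 2*pi*sqrt(r^3/mu) = 7225.2863 s = 120.4214 min
revs/day = 1440 / 120.4214 = 11.9580
Rounded: 12 revolutions per day

12 revolutions per day


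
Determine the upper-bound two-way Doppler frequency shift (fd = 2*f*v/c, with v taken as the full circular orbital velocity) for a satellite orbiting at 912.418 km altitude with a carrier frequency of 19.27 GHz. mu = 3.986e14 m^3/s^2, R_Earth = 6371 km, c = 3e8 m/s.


r = 7.283418e+06 m
v = sqrt(mu/r) = 7397.7735 m/s (worst-case radial velocity)
f = 19.27 GHz = 1.927e+10 Hz
fd = 2*f*v/c = 2*1.927e+10*7397.7735/3.0e+08
fd = 950367.3009 Hz

950367.3009 Hz


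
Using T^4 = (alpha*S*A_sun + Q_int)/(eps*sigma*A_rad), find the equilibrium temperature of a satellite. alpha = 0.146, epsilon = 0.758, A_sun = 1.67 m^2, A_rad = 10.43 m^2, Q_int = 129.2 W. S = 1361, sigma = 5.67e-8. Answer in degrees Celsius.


Numerator = alpha*S*A_sun + Q_int = 0.146*1361*1.67 + 129.2 = 461.0390 W
Denominator = eps*sigma*A_rad = 0.758*5.67e-8*10.43 = 4.482668e-07 W/K^4
T^4 = 1.0284925e+09 K^4
T = 179.0813 K = -94.0687 C

-94.0687 degrees Celsius


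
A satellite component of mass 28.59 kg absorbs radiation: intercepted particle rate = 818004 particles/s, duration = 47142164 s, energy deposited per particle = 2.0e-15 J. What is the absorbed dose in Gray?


Total energy deposited = rate * time * E_per
  = 818004 * 47142164 * 2.0e-15 = 0.07712496 J
Dose = E_total / mass = 0.07712496 / 28.59
Dose = 0.00269762 Gy

0.0027 Gy


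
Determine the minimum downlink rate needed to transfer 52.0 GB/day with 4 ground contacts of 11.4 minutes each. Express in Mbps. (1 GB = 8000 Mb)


total contact time = 4 * 11.4 * 60 = 2736.0000 s
data = 52.0 GB = 416000.0000 Mb
rate = 416000.0000 / 2736.0000 = 152.0468 Mbps

152.0468 Mbps


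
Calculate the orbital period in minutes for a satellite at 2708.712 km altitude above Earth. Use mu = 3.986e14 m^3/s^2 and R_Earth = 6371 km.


r = 9079.7120 km = 9.079712e+06 m
T = 2*pi*sqrt(r^3/mu) = 2*pi*sqrt(7.4854208e+20 / 3.986e14)
T = 8610.3208 s = 143.5053 min

143.5053 minutes


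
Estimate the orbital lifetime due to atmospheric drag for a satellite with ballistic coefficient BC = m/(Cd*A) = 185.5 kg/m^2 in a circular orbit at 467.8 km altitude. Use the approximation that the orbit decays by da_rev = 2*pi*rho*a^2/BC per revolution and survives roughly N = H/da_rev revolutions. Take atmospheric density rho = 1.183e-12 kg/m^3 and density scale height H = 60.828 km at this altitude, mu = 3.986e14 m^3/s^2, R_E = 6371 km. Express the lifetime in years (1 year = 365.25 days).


a = R_E + alt = 6838.8000 km = 6.8388e+06 m
da_rev = 2*pi*rho*a^2/BC = 2*pi*1.183e-12*(6.8388e+06)^2/185.5 = 1.874047 m per revolution
N = H/da_rev = 60828.0000 m / 1.874047 m = 32458.0954 revolutions
P = 2*pi*sqrt(a^3/mu) = 5628.3497 s
lifetime = N*P = 32458.0954 * 5628.3497 = 1.8268551e+08 s = 2114.4157 days
years = 2114.4157 / 365.25 = 5.7890 years

5.7890 years


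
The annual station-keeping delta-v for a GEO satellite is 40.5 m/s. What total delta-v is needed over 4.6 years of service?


dV = rate * years = 40.5 * 4.6
dV = 186.3000 m/s

186.3000 m/s


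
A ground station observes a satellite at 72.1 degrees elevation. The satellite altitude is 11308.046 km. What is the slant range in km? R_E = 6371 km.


h = 11308.046 km, el = 72.1 deg
d = -R_E*sin(el) + sqrt((R_E*sin(el))^2 + 2*R_E*h + h^2)
d = -6371.0000*sin(1.2584) + sqrt((6371.0000*0.9515944)^2 + 2*6371.0000*11308.046 + 11308.046^2)
d = 11507.6579 km

11507.6579 km


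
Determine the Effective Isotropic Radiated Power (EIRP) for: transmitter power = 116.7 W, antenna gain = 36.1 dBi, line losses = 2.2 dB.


Pt = 116.7 W = 20.6707 dBW
EIRP = Pt_dBW + Gt - losses = 20.6707 + 36.1 - 2.2 = 54.5707 dBW

54.5707 dBW


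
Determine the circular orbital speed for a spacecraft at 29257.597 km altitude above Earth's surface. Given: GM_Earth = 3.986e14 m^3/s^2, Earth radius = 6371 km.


r = R_E + alt = 6371.0 + 29257.597 = 35628.5970 km = 3.5628597e+07 m
v = sqrt(mu/r) = sqrt(3.986e14 / 3.5628597e+07) = 3344.7933 m/s = 3.3448 km/s

3.3448 km/s


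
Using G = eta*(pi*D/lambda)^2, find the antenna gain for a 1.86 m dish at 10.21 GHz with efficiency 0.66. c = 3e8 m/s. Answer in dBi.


lambda = c/f = 3e8 / 1.021e+10 = 0.02938296 m
G = eta*(pi*D/lambda)^2 = 0.66*(pi*1.86/0.02938296)^2
G = 26102.2860 (linear)
G = 10*log10(26102.2860) = 44.1668 dBi

44.1668 dBi


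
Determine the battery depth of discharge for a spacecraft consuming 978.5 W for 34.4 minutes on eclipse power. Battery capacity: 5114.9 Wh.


E_used = P * t / 60 = 978.5 * 34.4 / 60 = 561.0067 Wh
DOD = E_used / E_total * 100 = 561.0067 / 5114.9 * 100
DOD = 10.9681 %

10.9681 %


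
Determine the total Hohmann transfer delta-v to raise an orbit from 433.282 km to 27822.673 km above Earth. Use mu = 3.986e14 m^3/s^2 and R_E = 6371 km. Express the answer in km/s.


r1 = 6804.2820 km = 6.804282e+06 m
r2 = 34193.6730 km = 3.4193673e+07 m
dv1 = sqrt(mu/r1)*(sqrt(2*r2/(r1+r2)) - 1) = 2231.3662 m/s
dv2 = sqrt(mu/r2)*(1 - sqrt(2*r1/(r1+r2))) = 1447.1790 m/s
total dv = |dv1| + |dv2| = 2231.3662 + 1447.1790 = 3678.5452 m/s = 3.6785 km/s

3.6785 km/s


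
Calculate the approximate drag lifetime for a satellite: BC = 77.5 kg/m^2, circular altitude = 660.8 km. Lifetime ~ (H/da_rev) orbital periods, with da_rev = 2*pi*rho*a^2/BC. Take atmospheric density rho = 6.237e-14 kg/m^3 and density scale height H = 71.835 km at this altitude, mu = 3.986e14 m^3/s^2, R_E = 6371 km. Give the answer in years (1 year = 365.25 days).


a = R_E + alt = 7031.8000 km = 7.0318e+06 m
da_rev = 2*pi*rho*a^2/BC = 2*pi*6.237e-14*(7.0318e+06)^2/77.5 = 0.250027011 m per revolution
N = H/da_rev = 71835.0000 m / 0.250027011 m = 287308.9575 revolutions
P = 2*pi*sqrt(a^3/mu) = 5868.2821 s
lifetime = N*P = 287308.9575 * 5868.2821 = 1.68601e+09 s = 19514.0049 days
years = 19514.0049 / 365.25 = 53.4264 years

53.4264 years


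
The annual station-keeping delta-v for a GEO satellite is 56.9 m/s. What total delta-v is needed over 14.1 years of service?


dV = rate * years = 56.9 * 14.1
dV = 802.2900 m/s

802.2900 m/s


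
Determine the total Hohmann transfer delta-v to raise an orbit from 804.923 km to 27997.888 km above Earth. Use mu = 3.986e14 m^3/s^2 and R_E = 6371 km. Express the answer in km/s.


r1 = 7175.9230 km = 7.175923e+06 m
r2 = 34368.8880 km = 3.4368888e+07 m
dv1 = sqrt(mu/r1)*(sqrt(2*r2/(r1+r2)) - 1) = 2133.7227 m/s
dv2 = sqrt(mu/r2)*(1 - sqrt(2*r1/(r1+r2))) = 1403.9205 m/s
total dv = |dv1| + |dv2| = 2133.7227 + 1403.9205 = 3537.6431 m/s = 3.5376 km/s

3.5376 km/s


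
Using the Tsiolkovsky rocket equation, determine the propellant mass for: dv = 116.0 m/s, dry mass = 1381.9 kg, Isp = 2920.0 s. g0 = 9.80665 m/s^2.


ve = Isp * g0 = 2920.0 * 9.80665 = 28635.418000 m/s
mass ratio = exp(dv/ve) = exp(116.0/28635.418000) = 1.00405914
m_prop = m_dry * (mr - 1) = 1381.9 * (1.00405914 - 1)
m_prop = 5.6093 kg

5.6093 kg


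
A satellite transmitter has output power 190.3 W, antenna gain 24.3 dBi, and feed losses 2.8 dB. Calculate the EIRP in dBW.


Pt = 190.3 W = 22.7944 dBW
EIRP = Pt_dBW + Gt - losses = 22.7944 + 24.3 - 2.8 = 44.2944 dBW

44.2944 dBW


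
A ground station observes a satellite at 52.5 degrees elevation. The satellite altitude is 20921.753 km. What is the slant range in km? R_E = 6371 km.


h = 20921.753 km, el = 52.5 deg
d = -R_E*sin(el) + sqrt((R_E*sin(el))^2 + 2*R_E*h + h^2)
d = -6371.0000*sin(0.9162979) + sqrt((6371.0000*0.7933533)^2 + 2*6371.0000*20921.753 + 20921.753^2)
d = 21961.3233 km

21961.3233 km


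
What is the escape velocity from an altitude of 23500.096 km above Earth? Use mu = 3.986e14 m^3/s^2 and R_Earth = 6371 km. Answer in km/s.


r = 6371.0 + 23500.096 = 29871.0960 km = 2.9871096e+07 m
v_esc = sqrt(2*mu/r) = sqrt(2*3.986e14 / 2.9871096e+07)
v_esc = 5166.0436 m/s = 5.1660 km/s

5.1660 km/s


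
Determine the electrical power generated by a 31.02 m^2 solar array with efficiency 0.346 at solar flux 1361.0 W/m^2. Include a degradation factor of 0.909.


P = area * eta * S * degradation
P = 31.02 * 0.346 * 1361.0 * 0.909
P = 13278.2212 W

13278.2212 W


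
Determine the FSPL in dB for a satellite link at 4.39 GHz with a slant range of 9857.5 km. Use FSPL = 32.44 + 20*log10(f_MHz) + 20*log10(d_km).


f = 4.39 GHz = 4390.0000 MHz
d = 9857.5 km
FSPL = 32.44 + 20*log10(4390.0000) + 20*log10(9857.5)
FSPL = 32.44 + 72.8493 + 79.8753
FSPL = 185.1646 dB

185.1646 dB


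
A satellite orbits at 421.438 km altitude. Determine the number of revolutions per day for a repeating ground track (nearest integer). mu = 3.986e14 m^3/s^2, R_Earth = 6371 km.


r = 6.792438e+06 m
T = 2*pi*sqrt(r^3/mu) = 5571.2128 s = 92.8535 min
revs/day = 1440 / 92.8535 = 15.5083
Rounded: 16 revolutions per day

16 revolutions per day


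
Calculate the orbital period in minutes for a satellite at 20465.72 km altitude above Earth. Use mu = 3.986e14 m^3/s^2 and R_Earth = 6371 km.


r = 26836.7200 km = 2.683672e+07 m
T = 2*pi*sqrt(r^3/mu) = 2*pi*sqrt(1.9328062e+22 / 3.986e14)
T = 43752.7519 s = 729.2125 min

729.2125 minutes


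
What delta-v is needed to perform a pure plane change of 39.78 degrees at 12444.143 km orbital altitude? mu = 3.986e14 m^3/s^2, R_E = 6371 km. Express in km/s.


r = 18815.1430 km = 1.8815143e+07 m
V = sqrt(mu/r) = 4602.7235 m/s
di = 39.78 deg = 0.694292 rad
dV = 2*V*sin(di/2) = 2*4602.7235*sin(0.347146)
dV = 3131.8351 m/s = 3.1318 km/s

3.1318 km/s


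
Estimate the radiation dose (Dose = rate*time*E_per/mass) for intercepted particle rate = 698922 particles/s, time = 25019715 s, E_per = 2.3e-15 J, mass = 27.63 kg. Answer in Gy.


Total energy deposited = rate * time * E_per
  = 698922 * 25019715 * 2.3e-15 = 0.04021971 J
Dose = E_total / mass = 0.04021971 / 27.63
Dose = 0.001455654 Gy

0.0015 Gy


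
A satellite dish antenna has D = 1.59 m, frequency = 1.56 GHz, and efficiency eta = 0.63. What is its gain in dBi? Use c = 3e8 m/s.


lambda = c/f = 3e8 / 1.56e+09 = 0.1923077 m
G = eta*(pi*D/lambda)^2 = 0.63*(pi*1.59/0.1923077)^2
G = 425.0512 (linear)
G = 10*log10(425.0512) = 26.2844 dBi

26.2844 dBi


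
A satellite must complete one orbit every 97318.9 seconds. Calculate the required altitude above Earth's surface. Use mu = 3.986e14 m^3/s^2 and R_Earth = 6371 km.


T = 97318.9 s
r = (mu*T^2/(4*pi^2))^(1/3) = (3.986e14 * 97318.9^2 / (4*pi^2))^(1/3)
r = 4.5728889e+07 m = 45728.8886 km
alt = r - R_E = 45728.8886 - 6371 = 39357.8886 km

39357.8886 km


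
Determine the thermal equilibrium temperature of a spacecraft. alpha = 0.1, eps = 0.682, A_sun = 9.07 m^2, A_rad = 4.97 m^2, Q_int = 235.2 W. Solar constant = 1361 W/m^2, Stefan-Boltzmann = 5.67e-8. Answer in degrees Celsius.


Numerator = alpha*S*A_sun + Q_int = 0.1*1361*9.07 + 235.2 = 1469.6270 W
Denominator = eps*sigma*A_rad = 0.682*5.67e-8*4.97 = 1.9218692e-07 W/K^4
T^4 = 7.6468628e+09 K^4
T = 295.7133 K = 22.5633 C

22.5633 degrees Celsius


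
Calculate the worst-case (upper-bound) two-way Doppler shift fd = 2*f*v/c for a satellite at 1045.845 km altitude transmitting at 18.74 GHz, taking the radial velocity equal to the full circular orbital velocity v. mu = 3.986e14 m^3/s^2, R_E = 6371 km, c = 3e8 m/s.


r = 7.416845e+06 m
v = sqrt(mu/r) = 7330.9295 m/s (worst-case radial velocity)
f = 18.74 GHz = 1.874e+10 Hz
fd = 2*f*v/c = 2*1.874e+10*7330.9295/3.0e+08
fd = 915877.4644 Hz

915877.4644 Hz


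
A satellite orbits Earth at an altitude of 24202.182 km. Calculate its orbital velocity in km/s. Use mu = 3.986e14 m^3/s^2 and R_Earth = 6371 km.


r = R_E + alt = 6371.0 + 24202.182 = 30573.1820 km = 3.0573182e+07 m
v = sqrt(mu/r) = sqrt(3.986e14 / 3.0573182e+07) = 3610.7575 m/s = 3.6108 km/s

3.6108 km/s


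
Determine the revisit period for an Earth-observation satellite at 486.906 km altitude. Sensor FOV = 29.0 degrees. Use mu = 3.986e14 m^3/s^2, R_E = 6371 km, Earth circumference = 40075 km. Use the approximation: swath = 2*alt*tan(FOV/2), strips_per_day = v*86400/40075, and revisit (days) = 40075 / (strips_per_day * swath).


swath = 2*486.906*tan(0.2530727) = 251.8449 km
v = sqrt(mu/r) = 7623.8244 m/s = 7.6238 km/s
strips/day = v*86400/40075 = 7.6238*86400/40075 = 16.4366
coverage/day = strips * swath = 16.4366 * 251.8449 = 4139.4846 km
revisit = 40075 / 4139.4846 = 9.6812 days

9.6812 days


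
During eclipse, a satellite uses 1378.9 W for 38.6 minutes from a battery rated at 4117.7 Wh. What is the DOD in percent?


E_used = P * t / 60 = 1378.9 * 38.6 / 60 = 887.0923 Wh
DOD = E_used / E_total * 100 = 887.0923 / 4117.7 * 100
DOD = 21.5434 %

21.5434 %


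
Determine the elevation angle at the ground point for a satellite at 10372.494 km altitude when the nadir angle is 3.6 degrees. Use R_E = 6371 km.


r = R_E + alt = 16743.4940 km
Law of sines in the satellite / Earth-center / ground-point triangle:
  sin(nadir)/R_E = sin(90 + el)/r  =>  cos(el) = (r/R_E)*sin(nadir)
cos(el) = (16743.4940 / 6371.0000) * sin(3.6 deg) = 0.1650185
el = arccos(0.1650185) = 80.5017 deg
(Earth-central angle = 90 - nadir - el = 5.8983 deg)

80.5017 degrees


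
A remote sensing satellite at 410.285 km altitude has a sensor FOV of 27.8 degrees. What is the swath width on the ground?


FOV = 27.8 deg = 0.4852015 rad
swath = 2 * alt * tan(FOV/2) = 2 * 410.285 * tan(0.2426008)
swath = 2 * 410.285 * 0.247475
swath = 203.0705 km

203.0705 km


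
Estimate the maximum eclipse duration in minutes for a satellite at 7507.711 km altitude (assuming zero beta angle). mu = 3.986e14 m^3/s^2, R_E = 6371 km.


r = 13878.7110 km
T = 271.1962 min
Eclipse fraction = arcsin(R_E/r)/pi = arcsin(6371.0000/13878.7110)/pi
= arcsin(0.4590484)/pi = 0.1518096
Eclipse duration = 0.1518096 * 271.1962 = 41.1702 min

41.1702 minutes


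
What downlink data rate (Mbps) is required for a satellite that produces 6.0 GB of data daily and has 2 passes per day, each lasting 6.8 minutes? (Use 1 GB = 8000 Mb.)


total contact time = 2 * 6.8 * 60 = 816.0000 s
data = 6.0 GB = 48000.0000 Mb
rate = 48000.0000 / 816.0000 = 58.8235 Mbps

58.8235 Mbps


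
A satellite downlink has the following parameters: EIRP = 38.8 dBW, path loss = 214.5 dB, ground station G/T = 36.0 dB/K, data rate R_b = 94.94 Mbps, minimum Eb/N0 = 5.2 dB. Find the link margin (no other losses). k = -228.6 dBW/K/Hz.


C/N0 = EIRP - FSPL + G/T - k = 38.8 - 214.5 + 36.0 - (-228.6)
C/N0 = 88.9000 dB-Hz
R_b = 94.94 Mbps = 9.494e+07 bps -> 10*log10(R_b) = 79.7745 dB-Hz
Eb/N0 = C/N0 - 10*log10(R_b) = 88.9000 - 79.7745 = 9.1255 dB
Margin = Eb/N0 - Eb/N0_req = 9.1255 - 5.2 = 3.9255 dB (link closes)

3.9255 dB


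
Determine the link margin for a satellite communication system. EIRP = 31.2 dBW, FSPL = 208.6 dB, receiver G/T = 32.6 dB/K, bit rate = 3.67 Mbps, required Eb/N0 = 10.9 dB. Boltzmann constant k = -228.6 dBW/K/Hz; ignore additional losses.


C/N0 = EIRP - FSPL + G/T - k = 31.2 - 208.6 + 32.6 - (-228.6)
C/N0 = 83.8000 dB-Hz
R_b = 3.67 Mbps = 3.67e+06 bps -> 10*log10(R_b) = 65.6467 dB-Hz
Eb/N0 = C/N0 - 10*log10(R_b) = 83.8000 - 65.6467 = 18.1533 dB
Margin = Eb/N0 - Eb/N0_req = 18.1533 - 10.9 = 7.2533 dB (link closes)

7.2533 dB


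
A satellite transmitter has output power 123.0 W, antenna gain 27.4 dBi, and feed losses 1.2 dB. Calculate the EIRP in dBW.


Pt = 123.0 W = 20.8991 dBW
EIRP = Pt_dBW + Gt - losses = 20.8991 + 27.4 - 1.2 = 47.0991 dBW

47.0991 dBW


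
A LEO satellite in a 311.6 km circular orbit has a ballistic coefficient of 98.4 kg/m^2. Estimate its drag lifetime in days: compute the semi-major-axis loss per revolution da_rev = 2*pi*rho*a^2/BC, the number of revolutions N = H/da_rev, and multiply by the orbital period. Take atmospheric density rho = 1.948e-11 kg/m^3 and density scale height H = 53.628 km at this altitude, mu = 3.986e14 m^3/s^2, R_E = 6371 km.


a = R_E + alt = 6682.6000 km = 6.6826e+06 m
da_rev = 2*pi*rho*a^2/BC = 2*pi*1.948e-11*(6.6826e+06)^2/98.4 = 55.547518 m per revolution
N = H/da_rev = 53628.0000 m / 55.547518 m = 965.4437 revolutions
P = 2*pi*sqrt(a^3/mu) = 5436.6255 s
lifetime = N*P = 965.4437 * 5436.6255 = 5.2487558e+06 s = 60.7495 days

60.7495 days


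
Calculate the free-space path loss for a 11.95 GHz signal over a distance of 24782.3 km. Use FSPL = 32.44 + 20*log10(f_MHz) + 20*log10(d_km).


f = 11.95 GHz = 11950.0000 MHz
d = 24782.3 km
FSPL = 32.44 + 20*log10(11950.0000) + 20*log10(24782.3)
FSPL = 32.44 + 81.5474 + 87.8828
FSPL = 201.8702 dB

201.8702 dB


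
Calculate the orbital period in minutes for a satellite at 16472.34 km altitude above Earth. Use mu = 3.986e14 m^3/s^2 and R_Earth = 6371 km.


r = 22843.3400 km = 2.284334e+07 m
T = 2*pi*sqrt(r^3/mu) = 2*pi*sqrt(1.192007e+22 / 3.986e14)
T = 34359.8000 s = 572.6633 min

572.6633 minutes


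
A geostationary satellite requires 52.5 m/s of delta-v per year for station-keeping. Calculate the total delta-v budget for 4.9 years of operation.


dV = rate * years = 52.5 * 4.9
dV = 257.2500 m/s

257.2500 m/s


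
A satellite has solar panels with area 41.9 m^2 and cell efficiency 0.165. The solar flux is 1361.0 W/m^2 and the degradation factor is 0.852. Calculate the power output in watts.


P = area * eta * S * degradation
P = 41.9 * 0.165 * 1361.0 * 0.852
P = 8016.7010 W

8016.7010 W


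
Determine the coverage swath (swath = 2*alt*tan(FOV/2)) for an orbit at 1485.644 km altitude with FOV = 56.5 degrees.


FOV = 56.5 deg = 0.986111 rad
swath = 2 * alt * tan(FOV/2) = 2 * 1485.644 * tan(0.4930555)
swath = 2 * 1485.644 * 0.5373194
swath = 1596.5306 km

1596.5306 km


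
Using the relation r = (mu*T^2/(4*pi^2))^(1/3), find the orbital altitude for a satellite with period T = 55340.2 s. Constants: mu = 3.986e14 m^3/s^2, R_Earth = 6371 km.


T = 55340.2 s
r = (mu*T^2/(4*pi^2))^(1/3) = (3.986e14 * 55340.2^2 / (4*pi^2))^(1/3)
r = 3.1387231e+07 m = 31387.2309 km
alt = r - R_E = 31387.2309 - 6371 = 25016.2309 km

25016.2309 km


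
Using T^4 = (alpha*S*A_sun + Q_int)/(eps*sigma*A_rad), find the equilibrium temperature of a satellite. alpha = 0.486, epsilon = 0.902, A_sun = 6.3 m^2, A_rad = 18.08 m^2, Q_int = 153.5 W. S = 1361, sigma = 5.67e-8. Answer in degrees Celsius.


Numerator = alpha*S*A_sun + Q_int = 0.486*1361*6.3 + 153.5 = 4320.6098 W
Denominator = eps*sigma*A_rad = 0.902*5.67e-8*18.08 = 9.2467267e-07 W/K^4
T^4 = 4.672583e+09 K^4
T = 261.4504 K = -11.6996 C

-11.6996 degrees Celsius
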